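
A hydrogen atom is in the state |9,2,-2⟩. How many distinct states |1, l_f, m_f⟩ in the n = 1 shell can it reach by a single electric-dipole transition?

E1 requires l_f ∈ {1, 3}, but neither lies in [0, 0], so no final state is reachable.
Total: 0.

0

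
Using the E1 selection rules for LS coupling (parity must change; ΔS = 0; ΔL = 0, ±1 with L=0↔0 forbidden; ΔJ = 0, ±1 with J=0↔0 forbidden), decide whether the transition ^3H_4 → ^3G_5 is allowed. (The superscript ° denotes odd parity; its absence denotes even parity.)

Parity must change: even → even — violated.
ΔS = 0: S: 1 → 1 — satisfied.
ΔL = 0, ±1 (not L=0↔0): L: 5 → 4, ΔL = -1 — satisfied.
ΔJ = 0, ±1 (not J=0↔0): J: 4 → 5, ΔJ = +1 — satisfied.
Rule(s) violated: parity.

forbidden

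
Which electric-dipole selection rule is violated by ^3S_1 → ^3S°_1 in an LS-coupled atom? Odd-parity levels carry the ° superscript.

Parity must change: even → odd — passes.
ΔS = 0: S: 1 → 1 — passes.
ΔL = 0, ±1 (not L=0↔0): L: 0 → 0, ΔL = +0 — fails.
ΔJ = 0, ±1 (not J=0↔0): J: 1 → 1, ΔJ = +0 — passes.

the L=0 ↔ L=0 exclusion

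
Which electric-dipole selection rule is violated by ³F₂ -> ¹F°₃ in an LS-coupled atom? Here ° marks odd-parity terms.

Initial level: S=1, L=3, J=2, parity even. Final level: S=0, L=3, J=3, parity odd.
Parity must change: even → odd — passes.
ΔS = 0: S: 1 → 0 — fails.
ΔL = 0, ±1 (not L=0↔0): L: 3 → 3, ΔL = +0 — passes.
ΔJ = 0, ±1 (not J=0↔0): J: 2 → 3, ΔJ = +1 — passes.

the ΔS = 0 rule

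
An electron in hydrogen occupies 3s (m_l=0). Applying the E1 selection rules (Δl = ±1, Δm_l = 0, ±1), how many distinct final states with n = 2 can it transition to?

E1 requires Δl = ±1, so l_f ∈ {-1, 1}; with 0 ≤ l_f ≤ n_f−1 = 1, the allowed l_f values are {1}.
For l_f = 1: m_f ∈ {m_i−1, m_i, m_i+1} ∩ [−1, 1] = {-1, 0, 1} → 3 states.
Total: 3.

3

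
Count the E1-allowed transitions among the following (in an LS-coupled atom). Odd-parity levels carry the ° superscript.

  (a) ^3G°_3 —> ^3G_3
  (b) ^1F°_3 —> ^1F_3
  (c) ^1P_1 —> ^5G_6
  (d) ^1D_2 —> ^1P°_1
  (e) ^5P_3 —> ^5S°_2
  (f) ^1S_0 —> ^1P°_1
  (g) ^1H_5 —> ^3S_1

(a) allowed
(b) allowed
(c) forbidden (parity, ΔS, ΔL, ΔJ fail)
(d) allowed
(e) allowed
(f) allowed
(g) forbidden (parity, ΔS, ΔL, ΔJ fail)
Total allowed: 5 of 7.

5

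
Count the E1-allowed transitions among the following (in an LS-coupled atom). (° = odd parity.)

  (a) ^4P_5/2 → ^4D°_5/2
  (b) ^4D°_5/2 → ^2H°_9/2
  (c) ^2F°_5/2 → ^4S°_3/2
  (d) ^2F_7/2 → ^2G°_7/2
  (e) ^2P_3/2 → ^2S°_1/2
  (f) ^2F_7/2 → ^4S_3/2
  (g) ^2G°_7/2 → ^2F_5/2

(a) allowed
(b) forbidden (parity, ΔS, ΔL, ΔJ fail)
(c) forbidden (parity, ΔS, ΔL fail)
(d) allowed
(e) allowed
(f) forbidden (parity, ΔS, ΔL, ΔJ fail)
(g) allowed
Total allowed: 4 of 7.

4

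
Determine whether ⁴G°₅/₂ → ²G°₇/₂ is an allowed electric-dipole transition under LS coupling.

Reading off the term symbols: S 3/2→1/2, L 4→4, J 5/2→7/2, parity odd→odd.
Parity must change: odd → odd — violated.
ΔS = 0: S: 3/2 → 1/2 — violated.
ΔL = 0, ±1 (not L=0↔0): L: 4 → 4, ΔL = +0 — satisfied.
ΔJ = 0, ±1 (not J=0↔0): J: 5/2 → 7/2, ΔJ = +1 — satisfied.
Rule(s) violated: parity, ΔS.

forbidden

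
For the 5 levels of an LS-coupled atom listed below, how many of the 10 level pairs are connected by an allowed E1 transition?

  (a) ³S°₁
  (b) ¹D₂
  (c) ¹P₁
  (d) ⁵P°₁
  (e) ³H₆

0

(a)–(b): forbidden (ΔS, ΔL).
(a)–(c): forbidden (ΔS).
(a)–(d): forbidden (parity, ΔS).
(a)–(e): forbidden (ΔL, ΔJ).
(b)–(c): forbidden (parity).
(b)–(d): forbidden (ΔS).
(b)–(e): forbidden (parity, ΔS, ΔL, ΔJ).
(c)–(d): forbidden (ΔS).
(c)–(e): forbidden (parity, ΔS, ΔL, ΔJ).
(d)–(e): forbidden (ΔS, ΔL, ΔJ).
Allowed pairs: 0 of 10.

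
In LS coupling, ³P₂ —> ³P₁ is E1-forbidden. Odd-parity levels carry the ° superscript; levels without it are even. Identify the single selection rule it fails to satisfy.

parity

Initial level: S=1, L=1, J=2, parity even. Final level: S=1, L=1, J=1, parity even.
Parity must change: even → even — fails.
ΔS = 0: S: 1 → 1 — passes.
ΔL = 0, ±1 (not L=0↔0): L: 1 → 1, ΔL = +0 — passes.
ΔJ = 0, ±1 (not J=0↔0): J: 2 → 1, ΔJ = -1 — passes.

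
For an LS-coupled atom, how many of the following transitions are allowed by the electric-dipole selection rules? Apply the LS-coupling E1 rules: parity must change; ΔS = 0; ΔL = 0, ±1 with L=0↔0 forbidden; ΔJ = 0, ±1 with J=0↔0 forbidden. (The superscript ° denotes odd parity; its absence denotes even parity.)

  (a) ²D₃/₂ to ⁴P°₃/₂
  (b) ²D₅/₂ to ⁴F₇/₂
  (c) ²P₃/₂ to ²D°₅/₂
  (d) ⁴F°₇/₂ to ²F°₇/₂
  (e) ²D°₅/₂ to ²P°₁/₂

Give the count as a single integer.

1

(a) forbidden (ΔS fails)
(b) forbidden (parity, ΔS fail)
(c) allowed
(d) forbidden (parity, ΔS fail)
(e) forbidden (parity, ΔJ fail)
Total allowed: 1 of 5.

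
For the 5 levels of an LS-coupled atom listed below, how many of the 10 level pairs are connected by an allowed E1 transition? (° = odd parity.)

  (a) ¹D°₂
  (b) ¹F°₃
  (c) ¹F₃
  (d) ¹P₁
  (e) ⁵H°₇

3

(a)–(b): forbidden (parity).
(a)–(c): allowed.
(a)–(d): allowed.
(a)–(e): forbidden (parity, ΔS, ΔL, ΔJ).
(b)–(c): allowed.
(b)–(d): forbidden (ΔL, ΔJ).
(b)–(e): forbidden (parity, ΔS, ΔL, ΔJ).
(c)–(d): forbidden (parity, ΔL, ΔJ).
(c)–(e): forbidden (ΔS, ΔL, ΔJ).
(d)–(e): forbidden (ΔS, ΔL, ΔJ).
Allowed pairs: 3 of 10.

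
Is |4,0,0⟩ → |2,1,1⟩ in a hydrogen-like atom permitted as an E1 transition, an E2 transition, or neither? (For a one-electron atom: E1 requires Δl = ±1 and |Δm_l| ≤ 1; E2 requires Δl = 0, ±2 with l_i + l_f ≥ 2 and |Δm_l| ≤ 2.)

E1

Δl = 1 − 0 = +1; l_i + l_f = 1.
Δm_l = +1.
E1 (Δl = ±1, |Δm_l| ≤ 1): satisfied.
E2 (Δl = 0,±2, l_i+l_f ≥ 2, |Δm_l| ≤ 2): not satisfied.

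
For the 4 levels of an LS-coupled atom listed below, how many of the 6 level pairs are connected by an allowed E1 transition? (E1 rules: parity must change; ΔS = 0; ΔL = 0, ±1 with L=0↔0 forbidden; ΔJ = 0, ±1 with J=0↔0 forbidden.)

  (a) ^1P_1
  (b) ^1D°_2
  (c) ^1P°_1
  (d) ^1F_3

3

(a)–(b): allowed.
(a)–(c): allowed.
(a)–(d): forbidden (parity, ΔL, ΔJ).
(b)–(c): forbidden (parity).
(b)–(d): allowed.
(c)–(d): forbidden (ΔL, ΔJ).
Allowed pairs: 3 of 6.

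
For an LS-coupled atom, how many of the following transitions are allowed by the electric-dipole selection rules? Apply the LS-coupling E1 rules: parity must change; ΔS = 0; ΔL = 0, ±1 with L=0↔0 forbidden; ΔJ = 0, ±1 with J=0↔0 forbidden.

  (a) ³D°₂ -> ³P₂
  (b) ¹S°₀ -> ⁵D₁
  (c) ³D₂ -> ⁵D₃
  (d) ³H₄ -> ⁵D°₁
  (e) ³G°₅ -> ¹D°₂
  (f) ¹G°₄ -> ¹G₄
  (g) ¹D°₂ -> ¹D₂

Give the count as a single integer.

(a) allowed
(b) forbidden (ΔS, ΔL fail)
(c) forbidden (parity, ΔS fail)
(d) forbidden (ΔS, ΔL, ΔJ fail)
(e) forbidden (parity, ΔS, ΔL, ΔJ fail)
(f) allowed
(g) allowed
Total allowed: 3 of 7.

3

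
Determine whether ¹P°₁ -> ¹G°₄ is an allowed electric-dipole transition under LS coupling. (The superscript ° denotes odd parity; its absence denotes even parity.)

Initial level: S=0, L=1, J=1, parity odd. Final level: S=0, L=4, J=4, parity odd.
Parity must change: odd → odd — fails.
ΔS = 0: S: 0 → 0 — ok.
ΔL = 0, ±1 (not L=0↔0): L: 1 → 4, ΔL = +3 — fails.
ΔJ = 0, ±1 (not J=0↔0): J: 1 → 4, ΔJ = +3 — fails.
Rule(s) violated: parity, ΔL, ΔJ.

forbidden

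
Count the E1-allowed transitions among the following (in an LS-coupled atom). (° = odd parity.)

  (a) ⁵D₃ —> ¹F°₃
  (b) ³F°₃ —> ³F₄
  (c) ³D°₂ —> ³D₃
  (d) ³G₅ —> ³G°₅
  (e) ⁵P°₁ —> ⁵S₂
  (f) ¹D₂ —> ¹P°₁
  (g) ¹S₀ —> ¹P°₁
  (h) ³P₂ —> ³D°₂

(a) forbidden (ΔS fails)
(b) allowed
(c) allowed
(d) allowed
(e) allowed
(f) allowed
(g) allowed
(h) allowed
Total allowed: 7 of 8.

7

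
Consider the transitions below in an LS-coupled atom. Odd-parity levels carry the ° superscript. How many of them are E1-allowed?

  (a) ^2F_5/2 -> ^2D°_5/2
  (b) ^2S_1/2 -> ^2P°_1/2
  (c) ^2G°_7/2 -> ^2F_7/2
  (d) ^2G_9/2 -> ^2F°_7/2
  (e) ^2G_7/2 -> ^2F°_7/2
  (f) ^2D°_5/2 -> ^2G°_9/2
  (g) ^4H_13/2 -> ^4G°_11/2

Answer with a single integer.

(a) allowed
(b) allowed
(c) allowed
(d) allowed
(e) allowed
(f) forbidden (parity, ΔL, ΔJ fail)
(g) allowed
Total allowed: 6 of 7.

6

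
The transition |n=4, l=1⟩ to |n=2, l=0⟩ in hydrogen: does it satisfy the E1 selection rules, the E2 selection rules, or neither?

E1

Δl = 0 − 1 = -1; l_i + l_f = 1.
E1 (Δl = ±1): satisfied.
E2 (Δl = 0,±2, l_i+l_f ≥ 2): not satisfied.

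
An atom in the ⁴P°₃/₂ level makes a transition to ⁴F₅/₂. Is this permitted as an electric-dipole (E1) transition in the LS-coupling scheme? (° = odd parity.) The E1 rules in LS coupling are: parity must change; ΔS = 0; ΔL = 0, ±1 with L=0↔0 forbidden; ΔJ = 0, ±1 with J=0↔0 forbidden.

ΔJ = 0, ±1 (not J=0↔0): J: 3/2 → 5/2, ΔJ = +1 — ✓.
ΔL = 0, ±1 (not L=0↔0): L: 1 → 3, ΔL = +2 — ✗.
ΔS = 0: S: 3/2 → 3/2 — ✓.
Parity must change: odd → even — ✓.
Rule(s) violated: ΔL.

forbidden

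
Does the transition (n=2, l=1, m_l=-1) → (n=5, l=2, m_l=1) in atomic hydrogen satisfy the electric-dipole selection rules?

Initial l = 1, final l = 2, so Δl = +1. E1 requires Δl = ±1: satisfied.
Δm_l = 1 − (-1) = +2. E1 requires Δm_l = 0, ±1: violated.
The transition is electric-dipole forbidden.

forbidden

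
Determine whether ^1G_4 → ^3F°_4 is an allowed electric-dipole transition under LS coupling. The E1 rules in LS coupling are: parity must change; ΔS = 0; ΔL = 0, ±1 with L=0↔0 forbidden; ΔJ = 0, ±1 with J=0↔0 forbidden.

ΔL = 0, ±1 (not L=0↔0): L: 4 → 3, ΔL = -1 — ✓.
Parity must change: even → odd — ✓.
ΔJ = 0, ±1 (not J=0↔0): J: 4 → 4, ΔJ = +0 — ✓.
ΔS = 0: S: 0 → 1 — ✗.
Rule(s) violated: ΔS.

forbidden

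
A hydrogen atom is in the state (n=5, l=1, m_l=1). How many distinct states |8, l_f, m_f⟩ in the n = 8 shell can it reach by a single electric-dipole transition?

E1 requires Δl = ±1, so l_f ∈ {0, 2}; with 0 ≤ l_f ≤ n_f−1 = 7, the allowed l_f values are {0, 2}.
For l_f = 0: m_f ∈ {m_i−1, m_i, m_i+1} ∩ [−0, 0] = {0} → 1 state.
For l_f = 2: m_f ∈ {m_i−1, m_i, m_i+1} ∩ [−2, 2] = {0, 1, 2} → 3 states.
Total: 4.

4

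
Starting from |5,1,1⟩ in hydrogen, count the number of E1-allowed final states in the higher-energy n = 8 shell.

E1 requires Δl = ±1, so l_f ∈ {0, 2}; with 0 ≤ l_f ≤ n_f−1 = 7, the allowed l_f values are {0, 2}.
For l_f = 0: m_f ∈ {m_i−1, m_i, m_i+1} ∩ [−0, 0] = {0} → 1 state.
For l_f = 2: m_f ∈ {m_i−1, m_i, m_i+1} ∩ [−2, 2] = {0, 1, 2} → 3 states.
Total: 4.

4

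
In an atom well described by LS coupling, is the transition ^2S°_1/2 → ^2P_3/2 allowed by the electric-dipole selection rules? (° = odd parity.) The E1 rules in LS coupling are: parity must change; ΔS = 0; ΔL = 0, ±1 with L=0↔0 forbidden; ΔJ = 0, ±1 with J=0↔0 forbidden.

allowed

Reading off the term symbols: S 1/2→1/2, L 0→1, J 1/2→3/2, parity odd→even.
Parity must change: odd → even — satisfied.
ΔS = 0: S: 1/2 → 1/2 — satisfied.
ΔL = 0, ±1 (not L=0↔0): L: 0 → 1, ΔL = +1 — satisfied.
ΔJ = 0, ±1 (not J=0↔0): J: 1/2 → 3/2, ΔJ = +1 — satisfied.
All four E1 rules are satisfied.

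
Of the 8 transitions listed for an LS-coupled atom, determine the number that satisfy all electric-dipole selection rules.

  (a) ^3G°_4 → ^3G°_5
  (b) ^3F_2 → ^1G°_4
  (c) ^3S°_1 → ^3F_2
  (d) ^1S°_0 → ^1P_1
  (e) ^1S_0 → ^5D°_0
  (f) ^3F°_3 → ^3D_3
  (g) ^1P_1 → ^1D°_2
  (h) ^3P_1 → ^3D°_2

(a) forbidden (parity fails)
(b) forbidden (ΔS, ΔJ fail)
(c) forbidden (ΔL fails)
(d) allowed
(e) forbidden (ΔS, ΔL, ΔJ fail)
(f) allowed
(g) allowed
(h) allowed
Total allowed: 4 of 8.

4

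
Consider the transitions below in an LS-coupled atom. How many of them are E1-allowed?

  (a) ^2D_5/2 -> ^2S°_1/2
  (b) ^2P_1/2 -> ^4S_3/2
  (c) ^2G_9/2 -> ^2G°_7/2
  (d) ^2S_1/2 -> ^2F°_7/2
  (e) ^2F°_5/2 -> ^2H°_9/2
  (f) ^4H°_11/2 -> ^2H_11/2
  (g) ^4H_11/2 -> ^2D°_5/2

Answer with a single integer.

1

(a) forbidden (ΔL, ΔJ fail)
(b) forbidden (parity, ΔS fail)
(c) allowed
(d) forbidden (ΔL, ΔJ fail)
(e) forbidden (parity, ΔL, ΔJ fail)
(f) forbidden (ΔS fails)
(g) forbidden (ΔS, ΔL, ΔJ fail)
Total allowed: 1 of 7.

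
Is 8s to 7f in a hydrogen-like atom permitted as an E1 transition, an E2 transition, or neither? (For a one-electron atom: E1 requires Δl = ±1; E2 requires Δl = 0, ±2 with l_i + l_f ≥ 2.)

neither

Δl = 3 − 0 = +3; l_i + l_f = 3.
E1 (Δl = ±1): not satisfied.
E2 (Δl = 0,±2, l_i+l_f ≥ 2): not satisfied.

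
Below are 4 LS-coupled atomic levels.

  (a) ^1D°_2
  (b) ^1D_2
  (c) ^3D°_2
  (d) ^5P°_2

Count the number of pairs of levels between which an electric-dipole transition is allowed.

1

(a)–(b): allowed.
(a)–(c): forbidden (parity, ΔS).
(a)–(d): forbidden (parity, ΔS).
(b)–(c): forbidden (ΔS).
(b)–(d): forbidden (ΔS).
(c)–(d): forbidden (parity, ΔS).
Allowed pairs: 1 of 6.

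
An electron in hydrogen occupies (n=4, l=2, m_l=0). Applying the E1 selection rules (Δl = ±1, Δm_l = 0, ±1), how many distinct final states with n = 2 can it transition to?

3

E1 requires Δl = ±1, so l_f ∈ {1, 3}; with 0 ≤ l_f ≤ n_f−1 = 1, the allowed l_f values are {1}.
For l_f = 1: m_f ∈ {m_i−1, m_i, m_i+1} ∩ [−1, 1] = {-1, 0, 1} → 3 states.
Total: 3.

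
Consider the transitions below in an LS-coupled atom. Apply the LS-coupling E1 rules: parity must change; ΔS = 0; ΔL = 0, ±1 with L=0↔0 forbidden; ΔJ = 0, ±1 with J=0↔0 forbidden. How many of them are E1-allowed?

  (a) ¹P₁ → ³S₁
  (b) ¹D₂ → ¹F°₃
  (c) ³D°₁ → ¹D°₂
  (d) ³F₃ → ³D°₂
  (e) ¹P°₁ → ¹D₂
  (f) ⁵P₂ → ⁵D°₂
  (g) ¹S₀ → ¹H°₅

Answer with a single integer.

(a) forbidden (parity, ΔS fail)
(b) allowed
(c) forbidden (parity, ΔS fail)
(d) allowed
(e) allowed
(f) allowed
(g) forbidden (ΔL, ΔJ fail)
Total allowed: 4 of 7.

4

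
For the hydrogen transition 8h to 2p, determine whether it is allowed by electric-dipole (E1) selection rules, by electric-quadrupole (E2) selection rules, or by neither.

Δl = 1 − 5 = -4; l_i + l_f = 6.
E1 (Δl = ±1): not satisfied.
E2 (Δl = 0,±2, l_i+l_f ≥ 2): not satisfied.

neither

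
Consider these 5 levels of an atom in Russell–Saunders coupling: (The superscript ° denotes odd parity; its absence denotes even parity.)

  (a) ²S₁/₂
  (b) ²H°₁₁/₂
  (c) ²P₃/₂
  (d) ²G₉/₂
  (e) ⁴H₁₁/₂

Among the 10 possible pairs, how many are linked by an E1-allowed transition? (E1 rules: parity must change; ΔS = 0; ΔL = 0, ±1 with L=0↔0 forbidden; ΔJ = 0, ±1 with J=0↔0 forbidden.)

(a)–(b): forbidden (ΔL, ΔJ).
(a)–(c): forbidden (parity).
(a)–(d): forbidden (parity, ΔL, ΔJ).
(a)–(e): forbidden (parity, ΔS, ΔL, ΔJ).
(b)–(c): forbidden (ΔL, ΔJ).
(b)–(d): allowed.
(b)–(e): forbidden (ΔS).
(c)–(d): forbidden (parity, ΔL, ΔJ).
(c)–(e): forbidden (parity, ΔS, ΔL, ΔJ).
(d)–(e): forbidden (parity, ΔS).
Allowed pairs: 1 of 10.

1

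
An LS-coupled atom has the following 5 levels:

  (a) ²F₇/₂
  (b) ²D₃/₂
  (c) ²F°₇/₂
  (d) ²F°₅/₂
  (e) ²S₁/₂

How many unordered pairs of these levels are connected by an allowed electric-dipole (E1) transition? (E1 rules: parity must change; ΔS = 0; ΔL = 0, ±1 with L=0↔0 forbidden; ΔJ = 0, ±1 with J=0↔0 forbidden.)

3

(a)–(b): forbidden (parity, ΔJ).
(a)–(c): allowed.
(a)–(d): allowed.
(a)–(e): forbidden (parity, ΔL, ΔJ).
(b)–(c): forbidden (ΔJ).
(b)–(d): allowed.
(b)–(e): forbidden (parity, ΔL).
(c)–(d): forbidden (parity).
(c)–(e): forbidden (ΔL, ΔJ).
(d)–(e): forbidden (ΔL, ΔJ).
Allowed pairs: 3 of 10.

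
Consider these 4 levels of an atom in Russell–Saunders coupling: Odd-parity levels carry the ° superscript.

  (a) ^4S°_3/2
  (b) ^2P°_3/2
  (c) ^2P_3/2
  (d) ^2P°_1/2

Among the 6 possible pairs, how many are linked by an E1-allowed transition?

2

(a)–(b): forbidden (parity, ΔS).
(a)–(c): forbidden (ΔS).
(a)–(d): forbidden (parity, ΔS).
(b)–(c): allowed.
(b)–(d): forbidden (parity).
(c)–(d): allowed.
Allowed pairs: 2 of 6.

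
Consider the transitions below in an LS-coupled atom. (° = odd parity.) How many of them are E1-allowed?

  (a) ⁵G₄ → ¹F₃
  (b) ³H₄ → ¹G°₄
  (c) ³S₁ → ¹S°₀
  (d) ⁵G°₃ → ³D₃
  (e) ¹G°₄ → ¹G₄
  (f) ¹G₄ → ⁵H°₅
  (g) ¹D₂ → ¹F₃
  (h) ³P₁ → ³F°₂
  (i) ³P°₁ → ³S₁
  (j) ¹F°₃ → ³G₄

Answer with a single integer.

2

(a) forbidden (parity, ΔS fail)
(b) forbidden (ΔS fails)
(c) forbidden (ΔS, ΔL fail)
(d) forbidden (ΔS, ΔL fail)
(e) allowed
(f) forbidden (ΔS fails)
(g) forbidden (parity fails)
(h) forbidden (ΔL fails)
(i) allowed
(j) forbidden (ΔS fails)
Total allowed: 2 of 10.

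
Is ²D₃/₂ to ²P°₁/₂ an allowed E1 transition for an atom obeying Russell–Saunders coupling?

Reading off the term symbols: S 1/2→1/2, L 2→1, J 3/2→1/2, parity even→odd.
Parity must change: even → odd — satisfied.
ΔS = 0: S: 1/2 → 1/2 — satisfied.
ΔL = 0, ±1 (not L=0↔0): L: 2 → 1, ΔL = -1 — satisfied.
ΔJ = 0, ±1 (not J=0↔0): J: 3/2 → 1/2, ΔJ = -1 — satisfied.
All four E1 rules are satisfied.

allowed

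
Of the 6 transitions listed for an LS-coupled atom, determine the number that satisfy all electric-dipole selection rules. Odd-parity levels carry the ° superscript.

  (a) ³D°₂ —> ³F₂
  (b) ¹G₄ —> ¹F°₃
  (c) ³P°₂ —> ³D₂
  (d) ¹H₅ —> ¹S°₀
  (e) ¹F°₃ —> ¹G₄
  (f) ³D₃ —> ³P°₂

(a) allowed
(b) allowed
(c) allowed
(d) forbidden (ΔL, ΔJ fail)
(e) allowed
(f) allowed
Total allowed: 5 of 6.

5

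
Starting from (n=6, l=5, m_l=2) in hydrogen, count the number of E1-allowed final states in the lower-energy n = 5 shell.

E1 requires Δl = ±1, so l_f ∈ {4, 6}; with 0 ≤ l_f ≤ n_f−1 = 4, the allowed l_f values are {4}.
For l_f = 4: m_f ∈ {m_i−1, m_i, m_i+1} ∩ [−4, 4] = {1, 2, 3} → 3 states.
Total: 3.

3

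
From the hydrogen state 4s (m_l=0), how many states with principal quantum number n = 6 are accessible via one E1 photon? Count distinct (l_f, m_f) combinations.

E1 requires Δl = ±1, so l_f ∈ {-1, 1}; with 0 ≤ l_f ≤ n_f−1 = 5, the allowed l_f values are {1}.
For l_f = 1: m_f ∈ {m_i−1, m_i, m_i+1} ∩ [−1, 1] = {-1, 0, 1} → 3 states.
Total: 3.

3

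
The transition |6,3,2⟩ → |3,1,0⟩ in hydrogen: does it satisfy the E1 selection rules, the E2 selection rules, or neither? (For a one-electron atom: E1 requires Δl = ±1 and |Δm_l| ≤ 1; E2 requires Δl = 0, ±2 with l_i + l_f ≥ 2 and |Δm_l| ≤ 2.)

E2

Δl = 1 − 3 = -2; l_i + l_f = 4.
Δm_l = -2.
E1 (Δl = ±1, |Δm_l| ≤ 1): not satisfied.
E2 (Δl = 0,±2, l_i+l_f ≥ 2, |Δm_l| ≤ 2): satisfied.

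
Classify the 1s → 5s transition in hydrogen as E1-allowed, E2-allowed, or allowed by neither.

Δl = 0 − 0 = +0; l_i + l_f = 0.
E1 (Δl = ±1): not satisfied.
E2 (Δl = 0,±2, l_i+l_f ≥ 2): not satisfied.

neither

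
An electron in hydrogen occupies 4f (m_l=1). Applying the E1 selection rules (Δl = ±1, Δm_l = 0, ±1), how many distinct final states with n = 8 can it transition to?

6

E1 requires Δl = ±1, so l_f ∈ {2, 4}; with 0 ≤ l_f ≤ n_f−1 = 7, the allowed l_f values are {2, 4}.
For l_f = 2: m_f ∈ {m_i−1, m_i, m_i+1} ∩ [−2, 2] = {0, 1, 2} → 3 states.
For l_f = 4: m_f ∈ {m_i−1, m_i, m_i+1} ∩ [−4, 4] = {0, 1, 2} → 3 states.
Total: 6.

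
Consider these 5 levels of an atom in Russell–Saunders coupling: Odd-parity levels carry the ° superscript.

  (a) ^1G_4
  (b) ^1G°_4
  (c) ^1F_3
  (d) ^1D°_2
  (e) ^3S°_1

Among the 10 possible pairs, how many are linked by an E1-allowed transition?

(a)–(b): allowed.
(a)–(c): forbidden (parity).
(a)–(d): forbidden (ΔL, ΔJ).
(a)–(e): forbidden (ΔS, ΔL, ΔJ).
(b)–(c): allowed.
(b)–(d): forbidden (parity, ΔL, ΔJ).
(b)–(e): forbidden (parity, ΔS, ΔL, ΔJ).
(c)–(d): allowed.
(c)–(e): forbidden (ΔS, ΔL, ΔJ).
(d)–(e): forbidden (parity, ΔS, ΔL).
Allowed pairs: 3 of 10.

3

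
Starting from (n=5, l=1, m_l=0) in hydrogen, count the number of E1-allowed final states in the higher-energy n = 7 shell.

4

E1 requires Δl = ±1, so l_f ∈ {0, 2}; with 0 ≤ l_f ≤ n_f−1 = 6, the allowed l_f values are {0, 2}.
For l_f = 0: m_f ∈ {m_i−1, m_i, m_i+1} ∩ [−0, 0] = {0} → 1 state.
For l_f = 2: m_f ∈ {m_i−1, m_i, m_i+1} ∩ [−2, 2] = {-1, 0, 1} → 3 states.
Total: 4.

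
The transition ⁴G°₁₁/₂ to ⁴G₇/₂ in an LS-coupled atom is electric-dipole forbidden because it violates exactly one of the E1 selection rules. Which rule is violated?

the ΔJ = 0, ±1 rule

Reading off the term symbols: S 3/2→3/2, L 4→4, J 11/2→7/2, parity odd→even.
Parity must change: odd → even — ok.
ΔS = 0: S: 3/2 → 3/2 — ok.
ΔL = 0, ±1 (not L=0↔0): L: 4 → 4, ΔL = +0 — ok.
ΔJ = 0, ±1 (not J=0↔0): J: 11/2 → 7/2, ΔJ = -2 — fails.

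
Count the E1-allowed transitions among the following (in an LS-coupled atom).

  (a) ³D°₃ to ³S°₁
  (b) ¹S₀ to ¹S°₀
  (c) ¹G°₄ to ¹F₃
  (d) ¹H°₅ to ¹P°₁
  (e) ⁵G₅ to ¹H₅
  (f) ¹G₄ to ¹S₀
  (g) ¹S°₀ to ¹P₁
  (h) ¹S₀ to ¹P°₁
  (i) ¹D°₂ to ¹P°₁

(a) forbidden (parity, ΔL, ΔJ fail)
(b) forbidden (ΔL, ΔJ fail)
(c) allowed
(d) forbidden (parity, ΔL, ΔJ fail)
(e) forbidden (parity, ΔS fail)
(f) forbidden (parity, ΔL, ΔJ fail)
(g) allowed
(h) allowed
(i) forbidden (parity fails)
Total allowed: 3 of 9.

3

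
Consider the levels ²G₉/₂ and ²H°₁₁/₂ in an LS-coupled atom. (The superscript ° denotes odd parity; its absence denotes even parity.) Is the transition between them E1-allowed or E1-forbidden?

allowed

Reading off the term symbols: S 1/2→1/2, L 4→5, J 9/2→11/2, parity even→odd.
Parity must change: even → odd — ✓.
ΔJ = 0, ±1 (not J=0↔0): J: 9/2 → 11/2, ΔJ = +1 — ✓.
ΔL = 0, ±1 (not L=0↔0): L: 4 → 5, ΔL = +1 — ✓.
ΔS = 0: S: 1/2 → 1/2 — ✓.
All four E1 rules are satisfied.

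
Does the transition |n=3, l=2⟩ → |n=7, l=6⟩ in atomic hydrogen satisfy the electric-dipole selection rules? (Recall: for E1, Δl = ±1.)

forbidden

Δl = 6 − 2 = +4; the E1 rule Δl = ±1 is fails.
The transition is electric-dipole forbidden.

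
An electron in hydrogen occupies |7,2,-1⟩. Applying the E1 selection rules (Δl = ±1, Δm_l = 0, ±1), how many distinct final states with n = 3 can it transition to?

2

E1 requires Δl = ±1, so l_f ∈ {1, 3}; with 0 ≤ l_f ≤ n_f−1 = 2, the allowed l_f values are {1}.
For l_f = 1: m_f ∈ {m_i−1, m_i, m_i+1} ∩ [−1, 1] = {-1, 0} → 2 states.
Total: 2.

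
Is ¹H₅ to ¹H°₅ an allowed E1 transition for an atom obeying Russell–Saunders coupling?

Initial level: S=0, L=5, J=5, parity even. Final level: S=0, L=5, J=5, parity odd.
Parity must change: even → odd — passes.
ΔS = 0: S: 0 → 0 — passes.
ΔL = 0, ±1 (not L=0↔0): L: 5 → 5, ΔL = +0 — passes.
ΔJ = 0, ±1 (not J=0↔0): J: 5 → 5, ΔJ = +0 — passes.
All four E1 rules are satisfied.

allowed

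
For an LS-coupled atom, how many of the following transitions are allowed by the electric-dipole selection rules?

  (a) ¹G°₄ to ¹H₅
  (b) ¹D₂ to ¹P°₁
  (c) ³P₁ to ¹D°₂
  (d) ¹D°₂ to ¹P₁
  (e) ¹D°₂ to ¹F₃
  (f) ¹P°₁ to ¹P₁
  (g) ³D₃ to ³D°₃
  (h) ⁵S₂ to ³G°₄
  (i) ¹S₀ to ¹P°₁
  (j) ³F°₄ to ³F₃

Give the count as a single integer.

(a) allowed
(b) allowed
(c) forbidden (ΔS fails)
(d) allowed
(e) allowed
(f) allowed
(g) allowed
(h) forbidden (ΔS, ΔL, ΔJ fail)
(i) allowed
(j) allowed
Total allowed: 8 of 10.

8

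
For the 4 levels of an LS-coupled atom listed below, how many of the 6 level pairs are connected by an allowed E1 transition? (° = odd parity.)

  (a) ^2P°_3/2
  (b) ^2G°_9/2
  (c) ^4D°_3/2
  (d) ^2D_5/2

(a)–(b): forbidden (parity, ΔL, ΔJ).
(a)–(c): forbidden (parity, ΔS).
(a)–(d): allowed.
(b)–(c): forbidden (parity, ΔS, ΔL, ΔJ).
(b)–(d): forbidden (ΔL, ΔJ).
(c)–(d): forbidden (ΔS).
Allowed pairs: 1 of 6.

1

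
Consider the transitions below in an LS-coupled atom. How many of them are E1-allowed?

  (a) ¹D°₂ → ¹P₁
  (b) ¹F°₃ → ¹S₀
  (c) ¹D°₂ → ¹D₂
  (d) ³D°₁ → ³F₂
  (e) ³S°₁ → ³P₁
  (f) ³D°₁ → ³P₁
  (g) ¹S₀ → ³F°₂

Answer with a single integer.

5

(a) allowed
(b) forbidden (ΔL, ΔJ fail)
(c) allowed
(d) allowed
(e) allowed
(f) allowed
(g) forbidden (ΔS, ΔL, ΔJ fail)
Total allowed: 5 of 7.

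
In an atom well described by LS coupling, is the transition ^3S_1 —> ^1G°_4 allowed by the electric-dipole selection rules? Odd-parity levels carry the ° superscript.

forbidden

Reading off the term symbols: S 1→0, L 0→4, J 1→4, parity even→odd.
Parity must change: even → odd — ✓.
ΔS = 0: S: 1 → 0 — ✗.
ΔL = 0, ±1 (not L=0↔0): L: 0 → 4, ΔL = +4 — ✗.
ΔJ = 0, ±1 (not J=0↔0): J: 1 → 4, ΔJ = +3 — ✗.
Rule(s) violated: ΔS, ΔL, ΔJ.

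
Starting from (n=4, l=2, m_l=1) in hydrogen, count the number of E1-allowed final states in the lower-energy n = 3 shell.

E1 requires Δl = ±1, so l_f ∈ {1, 3}; with 0 ≤ l_f ≤ n_f−1 = 2, the allowed l_f values are {1}.
For l_f = 1: m_f ∈ {m_i−1, m_i, m_i+1} ∩ [−1, 1] = {0, 1} → 2 states.
Total: 2.

2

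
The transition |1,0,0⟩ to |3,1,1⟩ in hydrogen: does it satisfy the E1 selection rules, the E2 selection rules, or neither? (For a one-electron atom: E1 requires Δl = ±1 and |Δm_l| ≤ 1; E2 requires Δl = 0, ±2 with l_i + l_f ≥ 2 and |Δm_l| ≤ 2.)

Δl = 1 − 0 = +1; l_i + l_f = 1.
Δm_l = +1.
E1 (Δl = ±1, |Δm_l| ≤ 1): satisfied.
E2 (Δl = 0,±2, l_i+l_f ≥ 2, |Δm_l| ≤ 2): not satisfied.

E1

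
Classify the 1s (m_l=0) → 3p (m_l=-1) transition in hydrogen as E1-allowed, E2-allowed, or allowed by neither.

E1

Δl = 1 − 0 = +1; l_i + l_f = 1.
Δm_l = -1.
E1 (Δl = ±1, |Δm_l| ≤ 1): satisfied.
E2 (Δl = 0,±2, l_i+l_f ≥ 2, |Δm_l| ≤ 2): not satisfied.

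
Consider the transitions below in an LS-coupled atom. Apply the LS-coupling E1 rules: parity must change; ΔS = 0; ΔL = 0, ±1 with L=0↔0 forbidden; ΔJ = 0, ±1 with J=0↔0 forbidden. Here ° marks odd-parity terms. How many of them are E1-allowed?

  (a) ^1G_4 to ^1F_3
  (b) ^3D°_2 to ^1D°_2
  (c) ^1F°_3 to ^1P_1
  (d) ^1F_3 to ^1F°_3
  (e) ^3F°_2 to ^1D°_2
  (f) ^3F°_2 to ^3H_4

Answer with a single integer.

(a) forbidden (parity fails)
(b) forbidden (parity, ΔS fail)
(c) forbidden (ΔL, ΔJ fail)
(d) allowed
(e) forbidden (parity, ΔS fail)
(f) forbidden (ΔL, ΔJ fail)
Total allowed: 1 of 6.

1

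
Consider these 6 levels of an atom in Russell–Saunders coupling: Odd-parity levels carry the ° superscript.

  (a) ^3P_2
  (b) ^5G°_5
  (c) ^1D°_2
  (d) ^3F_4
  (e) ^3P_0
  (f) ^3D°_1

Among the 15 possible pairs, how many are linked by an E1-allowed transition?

(a)–(b): forbidden (ΔS, ΔL, ΔJ).
(a)–(c): forbidden (ΔS).
(a)–(d): forbidden (parity, ΔL, ΔJ).
(a)–(e): forbidden (parity, ΔJ).
(a)–(f): allowed.
(b)–(c): forbidden (parity, ΔS, ΔL, ΔJ).
(b)–(d): forbidden (ΔS).
(b)–(e): forbidden (ΔS, ΔL, ΔJ).
(b)–(f): forbidden (parity, ΔS, ΔL, ΔJ).
(c)–(d): forbidden (ΔS, ΔJ).
(c)–(e): forbidden (ΔS, ΔJ).
(c)–(f): forbidden (parity, ΔS).
(d)–(e): forbidden (parity, ΔL, ΔJ).
(d)–(f): forbidden (ΔJ).
(e)–(f): allowed.
Allowed pairs: 2 of 15.

2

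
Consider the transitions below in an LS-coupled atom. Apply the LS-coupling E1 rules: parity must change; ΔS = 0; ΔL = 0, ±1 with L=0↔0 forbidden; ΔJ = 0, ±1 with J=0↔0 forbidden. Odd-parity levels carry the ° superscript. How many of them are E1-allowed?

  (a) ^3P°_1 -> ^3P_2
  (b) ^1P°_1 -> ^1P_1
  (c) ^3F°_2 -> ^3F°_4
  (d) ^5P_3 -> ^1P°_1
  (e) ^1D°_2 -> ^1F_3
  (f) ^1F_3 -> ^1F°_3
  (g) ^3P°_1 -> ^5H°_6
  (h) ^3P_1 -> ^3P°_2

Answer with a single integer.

(a) allowed
(b) allowed
(c) forbidden (parity, ΔJ fail)
(d) forbidden (ΔS, ΔJ fail)
(e) allowed
(f) allowed
(g) forbidden (parity, ΔS, ΔL, ΔJ fail)
(h) allowed
Total allowed: 5 of 8.

5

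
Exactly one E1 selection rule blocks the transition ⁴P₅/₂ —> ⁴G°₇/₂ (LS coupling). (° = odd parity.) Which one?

Parity must change: even → odd — passes.
ΔS = 0: S: 3/2 → 3/2 — passes.
ΔL = 0, ±1 (not L=0↔0): L: 1 → 4, ΔL = +3 — fails.
ΔJ = 0, ±1 (not J=0↔0): J: 5/2 → 7/2, ΔJ = +1 — passes.

the ΔL = 0, ±1 rule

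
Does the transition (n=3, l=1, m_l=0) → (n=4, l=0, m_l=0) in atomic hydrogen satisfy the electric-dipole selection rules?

allowed

Δl = 0 − 1 = -1; the E1 rule Δl = ±1 is ok.
m_l: 0 → 0 (Δm_l = +0). |Δm_l| ≤ 1 ok.
All E1 selection rules are satisfied.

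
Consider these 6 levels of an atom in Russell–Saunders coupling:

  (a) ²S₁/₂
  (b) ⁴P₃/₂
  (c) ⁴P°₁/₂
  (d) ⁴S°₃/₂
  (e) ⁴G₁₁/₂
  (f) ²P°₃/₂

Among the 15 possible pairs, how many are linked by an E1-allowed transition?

3

(a)–(b): forbidden (parity, ΔS).
(a)–(c): forbidden (ΔS).
(a)–(d): forbidden (ΔS, ΔL).
(a)–(e): forbidden (parity, ΔS, ΔL, ΔJ).
(a)–(f): allowed.
(b)–(c): allowed.
(b)–(d): allowed.
(b)–(e): forbidden (parity, ΔL, ΔJ).
(b)–(f): forbidden (ΔS).
(c)–(d): forbidden (parity).
(c)–(e): forbidden (ΔL, ΔJ).
(c)–(f): forbidden (parity, ΔS).
(d)–(e): forbidden (ΔL, ΔJ).
(d)–(f): forbidden (parity, ΔS).
(e)–(f): forbidden (ΔS, ΔL, ΔJ).
Allowed pairs: 3 of 15.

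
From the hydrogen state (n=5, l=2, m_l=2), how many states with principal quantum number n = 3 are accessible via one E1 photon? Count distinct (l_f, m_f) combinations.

1

E1 requires Δl = ±1, so l_f ∈ {1, 3}; with 0 ≤ l_f ≤ n_f−1 = 2, the allowed l_f values are {1}.
For l_f = 1: m_f ∈ {m_i−1, m_i, m_i+1} ∩ [−1, 1] = {1} → 1 state.
Total: 1.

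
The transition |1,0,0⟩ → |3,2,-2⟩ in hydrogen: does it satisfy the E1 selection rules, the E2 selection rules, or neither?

E2

Δl = 2 − 0 = +2; l_i + l_f = 2.
Δm_l = -2.
E1 (Δl = ±1, |Δm_l| ≤ 1): not satisfied.
E2 (Δl = 0,±2, l_i+l_f ≥ 2, |Δm_l| ≤ 2): satisfied.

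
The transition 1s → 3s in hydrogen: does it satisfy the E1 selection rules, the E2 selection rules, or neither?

Δl = 0 − 0 = +0; l_i + l_f = 0.
E1 (Δl = ±1): not satisfied.
E2 (Δl = 0,±2, l_i+l_f ≥ 2): not satisfied.

neither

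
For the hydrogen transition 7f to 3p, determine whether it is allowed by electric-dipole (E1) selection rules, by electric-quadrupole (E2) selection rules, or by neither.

Δl = 1 − 3 = -2; l_i + l_f = 4.
E1 (Δl = ±1): not satisfied.
E2 (Δl = 0,±2, l_i+l_f ≥ 2): satisfied.

E2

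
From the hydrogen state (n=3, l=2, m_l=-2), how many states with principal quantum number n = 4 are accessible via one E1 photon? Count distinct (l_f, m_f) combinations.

4

E1 requires Δl = ±1, so l_f ∈ {1, 3}; with 0 ≤ l_f ≤ n_f−1 = 3, the allowed l_f values are {1, 3}.
For l_f = 1: m_f ∈ {m_i−1, m_i, m_i+1} ∩ [−1, 1] = {-1} → 1 state.
For l_f = 3: m_f ∈ {m_i−1, m_i, m_i+1} ∩ [−3, 3] = {-3, -2, -1} → 3 states.
Total: 4.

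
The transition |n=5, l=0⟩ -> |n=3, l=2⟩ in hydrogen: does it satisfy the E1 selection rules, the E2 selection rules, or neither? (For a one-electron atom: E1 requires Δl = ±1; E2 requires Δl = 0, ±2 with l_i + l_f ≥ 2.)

E2

Δl = 2 − 0 = +2; l_i + l_f = 2.
E1 (Δl = ±1): not satisfied.
E2 (Δl = 0,±2, l_i+l_f ≥ 2): satisfied.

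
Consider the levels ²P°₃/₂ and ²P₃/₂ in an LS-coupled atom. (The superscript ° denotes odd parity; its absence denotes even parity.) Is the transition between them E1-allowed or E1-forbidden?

allowed

Initial level: S=1/2, L=1, J=3/2, parity odd. Final level: S=1/2, L=1, J=3/2, parity even.
Parity must change: odd → even — ✓.
ΔS = 0: S: 1/2 → 1/2 — ✓.
ΔL = 0, ±1 (not L=0↔0): L: 1 → 1, ΔL = +0 — ✓.
ΔJ = 0, ±1 (not J=0↔0): J: 3/2 → 3/2, ΔJ = +0 — ✓.
All four E1 rules are satisfied.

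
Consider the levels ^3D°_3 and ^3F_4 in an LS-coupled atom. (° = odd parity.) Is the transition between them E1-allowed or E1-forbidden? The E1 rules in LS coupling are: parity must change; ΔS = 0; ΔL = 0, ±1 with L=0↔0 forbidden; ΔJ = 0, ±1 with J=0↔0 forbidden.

Parity must change: odd → even — ✓.
ΔS = 0: S: 1 → 1 — ✓.
ΔL = 0, ±1 (not L=0↔0): L: 2 → 3, ΔL = +1 — ✓.
ΔJ = 0, ±1 (not J=0↔0): J: 3 → 4, ΔJ = +1 — ✓.
All four E1 rules are satisfied.

allowed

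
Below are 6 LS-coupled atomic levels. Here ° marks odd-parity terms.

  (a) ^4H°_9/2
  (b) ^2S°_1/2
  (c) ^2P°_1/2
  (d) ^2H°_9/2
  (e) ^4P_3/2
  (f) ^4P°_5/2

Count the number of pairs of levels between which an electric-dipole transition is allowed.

(a)–(b): forbidden (parity, ΔS, ΔL, ΔJ).
(a)–(c): forbidden (parity, ΔS, ΔL, ΔJ).
(a)–(d): forbidden (parity, ΔS).
(a)–(e): forbidden (ΔL, ΔJ).
(a)–(f): forbidden (parity, ΔL, ΔJ).
(b)–(c): forbidden (parity).
(b)–(d): forbidden (parity, ΔL, ΔJ).
(b)–(e): forbidden (ΔS).
(b)–(f): forbidden (parity, ΔS, ΔJ).
(c)–(d): forbidden (parity, ΔL, ΔJ).
(c)–(e): forbidden (ΔS).
(c)–(f): forbidden (parity, ΔS, ΔJ).
(d)–(e): forbidden (ΔS, ΔL, ΔJ).
(d)–(f): forbidden (parity, ΔS, ΔL, ΔJ).
(e)–(f): allowed.
Allowed pairs: 1 of 15.

1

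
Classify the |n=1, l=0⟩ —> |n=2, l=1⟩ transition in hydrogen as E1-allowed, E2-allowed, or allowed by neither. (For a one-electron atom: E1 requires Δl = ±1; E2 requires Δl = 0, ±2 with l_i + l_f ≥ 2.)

Δl = 1 − 0 = +1; l_i + l_f = 1.
E1 (Δl = ±1): satisfied.
E2 (Δl = 0,±2, l_i+l_f ≥ 2): not satisfied.

E1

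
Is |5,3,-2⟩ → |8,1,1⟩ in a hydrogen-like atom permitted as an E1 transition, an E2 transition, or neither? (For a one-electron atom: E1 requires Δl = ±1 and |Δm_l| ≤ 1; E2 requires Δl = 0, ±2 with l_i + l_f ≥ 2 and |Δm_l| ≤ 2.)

neither

Δl = 1 − 3 = -2; l_i + l_f = 4.
Δm_l = +3.
E1 (Δl = ±1, |Δm_l| ≤ 1): not satisfied.
E2 (Δl = 0,±2, l_i+l_f ≥ 2, |Δm_l| ≤ 2): not satisfied.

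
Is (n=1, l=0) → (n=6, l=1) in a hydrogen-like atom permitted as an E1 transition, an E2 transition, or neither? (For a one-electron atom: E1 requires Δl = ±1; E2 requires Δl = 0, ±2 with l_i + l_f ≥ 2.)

E1

Δl = 1 − 0 = +1; l_i + l_f = 1.
E1 (Δl = ±1): satisfied.
E2 (Δl = 0,±2, l_i+l_f ≥ 2): not satisfied.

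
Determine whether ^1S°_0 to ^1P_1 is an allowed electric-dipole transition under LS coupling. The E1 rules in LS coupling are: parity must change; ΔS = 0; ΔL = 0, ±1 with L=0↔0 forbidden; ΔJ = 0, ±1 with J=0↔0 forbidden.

ΔJ = 0, ±1 (not J=0↔0): J: 0 → 1, ΔJ = +1 — satisfied.
ΔS = 0: S: 0 → 0 — satisfied.
Parity must change: odd → even — satisfied.
ΔL = 0, ±1 (not L=0↔0): L: 0 → 1, ΔL = +1 — satisfied.
All four E1 rules are satisfied.

allowed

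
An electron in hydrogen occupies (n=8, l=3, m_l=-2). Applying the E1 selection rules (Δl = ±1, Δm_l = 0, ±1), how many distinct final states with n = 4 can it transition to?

2

E1 requires Δl = ±1, so l_f ∈ {2, 4}; with 0 ≤ l_f ≤ n_f−1 = 3, the allowed l_f values are {2}.
For l_f = 2: m_f ∈ {m_i−1, m_i, m_i+1} ∩ [−2, 2] = {-2, -1} → 2 states.
Total: 2.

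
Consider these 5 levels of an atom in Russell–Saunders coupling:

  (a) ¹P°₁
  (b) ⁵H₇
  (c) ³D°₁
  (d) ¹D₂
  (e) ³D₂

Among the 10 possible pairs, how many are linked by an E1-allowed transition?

(a)–(b): forbidden (ΔS, ΔL, ΔJ).
(a)–(c): forbidden (parity, ΔS).
(a)–(d): allowed.
(a)–(e): forbidden (ΔS).
(b)–(c): forbidden (ΔS, ΔL, ΔJ).
(b)–(d): forbidden (parity, ΔS, ΔL, ΔJ).
(b)–(e): forbidden (parity, ΔS, ΔL, ΔJ).
(c)–(d): forbidden (ΔS).
(c)–(e): allowed.
(d)–(e): forbidden (parity, ΔS).
Allowed pairs: 2 of 10.

2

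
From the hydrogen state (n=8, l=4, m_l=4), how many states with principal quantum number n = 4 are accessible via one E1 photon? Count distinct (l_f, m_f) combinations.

E1 requires Δl = ±1, so l_f ∈ {3, 5}; with 0 ≤ l_f ≤ n_f−1 = 3, the allowed l_f values are {3}.
For l_f = 3: m_f ∈ {m_i−1, m_i, m_i+1} ∩ [−3, 3] = {3} → 1 state.
Total: 1.

1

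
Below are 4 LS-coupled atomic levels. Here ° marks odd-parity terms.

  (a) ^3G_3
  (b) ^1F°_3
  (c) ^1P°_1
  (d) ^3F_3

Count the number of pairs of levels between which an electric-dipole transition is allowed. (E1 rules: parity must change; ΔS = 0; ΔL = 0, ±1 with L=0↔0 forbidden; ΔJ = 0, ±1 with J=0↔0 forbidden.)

(a)–(b): forbidden (ΔS).
(a)–(c): forbidden (ΔS, ΔL, ΔJ).
(a)–(d): forbidden (parity).
(b)–(c): forbidden (parity, ΔL, ΔJ).
(b)–(d): forbidden (ΔS).
(c)–(d): forbidden (ΔS, ΔL, ΔJ).
Allowed pairs: 0 of 6.

0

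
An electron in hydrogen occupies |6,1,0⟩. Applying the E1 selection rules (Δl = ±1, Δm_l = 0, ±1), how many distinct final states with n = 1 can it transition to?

E1 requires Δl = ±1, so l_f ∈ {0, 2}; with 0 ≤ l_f ≤ n_f−1 = 0, the allowed l_f values are {0}.
For l_f = 0: m_f ∈ {m_i−1, m_i, m_i+1} ∩ [−0, 0] = {0} → 1 state.
Total: 1.

1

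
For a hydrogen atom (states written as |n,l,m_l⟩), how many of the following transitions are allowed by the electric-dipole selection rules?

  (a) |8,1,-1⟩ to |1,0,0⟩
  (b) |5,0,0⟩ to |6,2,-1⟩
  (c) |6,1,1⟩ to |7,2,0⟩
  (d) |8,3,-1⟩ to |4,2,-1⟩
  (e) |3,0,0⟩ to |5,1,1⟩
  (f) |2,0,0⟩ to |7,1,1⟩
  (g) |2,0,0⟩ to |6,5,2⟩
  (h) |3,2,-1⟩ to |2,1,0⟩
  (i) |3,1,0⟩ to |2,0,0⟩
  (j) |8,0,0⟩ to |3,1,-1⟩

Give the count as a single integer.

8

(a) allowed
(b) forbidden — Δl = +2 (E1 requires Δl = ±1)
(c) allowed
(d) allowed
(e) allowed
(f) allowed
(g) forbidden — Δl = +5 (E1 requires Δl = ±1); Δm_l = +2 (E1 requires Δm_l = 0, ±1)
(h) allowed
(i) allowed
(j) allowed
Total allowed: 8 of 10.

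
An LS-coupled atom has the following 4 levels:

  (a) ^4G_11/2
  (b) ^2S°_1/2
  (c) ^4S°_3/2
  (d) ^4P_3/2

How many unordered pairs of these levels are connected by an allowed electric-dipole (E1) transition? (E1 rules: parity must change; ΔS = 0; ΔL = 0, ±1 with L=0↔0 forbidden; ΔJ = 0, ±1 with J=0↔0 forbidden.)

(a)–(b): forbidden (ΔS, ΔL, ΔJ).
(a)–(c): forbidden (ΔL, ΔJ).
(a)–(d): forbidden (parity, ΔL, ΔJ).
(b)–(c): forbidden (parity, ΔS, ΔL).
(b)–(d): forbidden (ΔS).
(c)–(d): allowed.
Allowed pairs: 1 of 6.

1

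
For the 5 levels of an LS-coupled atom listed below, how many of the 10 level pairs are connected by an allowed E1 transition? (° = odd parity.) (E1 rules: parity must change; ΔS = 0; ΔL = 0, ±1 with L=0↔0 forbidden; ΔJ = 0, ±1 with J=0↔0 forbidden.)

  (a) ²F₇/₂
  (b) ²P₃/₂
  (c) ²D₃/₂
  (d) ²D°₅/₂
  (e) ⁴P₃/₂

3

(a)–(b): forbidden (parity, ΔL, ΔJ).
(a)–(c): forbidden (parity, ΔJ).
(a)–(d): allowed.
(a)–(e): forbidden (parity, ΔS, ΔL, ΔJ).
(b)–(c): forbidden (parity).
(b)–(d): allowed.
(b)–(e): forbidden (parity, ΔS).
(c)–(d): allowed.
(c)–(e): forbidden (parity, ΔS).
(d)–(e): forbidden (ΔS).
Allowed pairs: 3 of 10.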